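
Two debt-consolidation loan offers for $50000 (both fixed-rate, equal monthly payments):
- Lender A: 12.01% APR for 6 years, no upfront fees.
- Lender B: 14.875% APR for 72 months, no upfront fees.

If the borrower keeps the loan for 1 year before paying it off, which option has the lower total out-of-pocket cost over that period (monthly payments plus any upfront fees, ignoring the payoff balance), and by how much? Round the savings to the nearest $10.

Lender A by $910

Lender A: at 12.01% the monthly rate is 0.0100083, so the payment is 50,000 × 0.0100083 / (1 − 1.0100083^−72) = $977.77.
Lender B: monthly rate = 14.875%/12 = 0.0123958; payment = 50,000 × 0.0123958 / (1 − (1+0.0123958)^−72) = $1,053.86.
Over 12 months: Lender A costs 12 × $977.77 = $11,733.24; Lender B costs 12 × $1,053.86 = $12,646.32.
Lender A is cheaper by $12,646.32 − $11,733.24 = $913.08.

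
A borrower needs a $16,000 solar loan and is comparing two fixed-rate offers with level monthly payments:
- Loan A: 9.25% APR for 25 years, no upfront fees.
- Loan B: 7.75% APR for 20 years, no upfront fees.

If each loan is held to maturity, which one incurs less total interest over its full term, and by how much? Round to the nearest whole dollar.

Loan A: monthly rate = 9.25%/12 = 0.0077083; payment = 16,000 × 0.0077083 / (1 − (1+0.0077083)^−300) = $137.02.
Total interest on Loan A = 300 × $137.02 − $16,000 = $25,106.00.
Loan B: at 7.75% the monthly rate is 0.0064583, so the payment is 16,000 × 0.0064583 / (1 − 1.0064583^−240) = $131.35.
Total interest on Loan B = 240 × $131.35 − $16,000 = $15,524.00.
Loan B is lower by $9,582.00.

Loan B by $9,582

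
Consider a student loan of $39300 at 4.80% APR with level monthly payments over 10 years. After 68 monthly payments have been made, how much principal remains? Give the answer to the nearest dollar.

$19,355

With monthly rate i = 4.8%/12 = 0.0040000, the balance after k of n payments is P · [(1+i)^n − (1+i)^k] / [(1+i)^n − 1].
(1+0.0040000)^120 = 1.61452784 and (1+0.0040000)^68 = 1.31187505, so the balance is 39,300 × (1.61452784 − 1.31187505) / (1.61452784 − 1) = $19,355.11.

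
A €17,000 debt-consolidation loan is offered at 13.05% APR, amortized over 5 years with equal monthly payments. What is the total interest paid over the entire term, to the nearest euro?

€6,234

At 13.05% the monthly rate is 0.0108750, so the payment is 17,000 × 0.0108750 / (1 − 1.0108750^−60) = €387.24.
Total paid = 60 × €387.24 = €23,234.40; interest = €23,234.40 − €17,000 = €6,234.40.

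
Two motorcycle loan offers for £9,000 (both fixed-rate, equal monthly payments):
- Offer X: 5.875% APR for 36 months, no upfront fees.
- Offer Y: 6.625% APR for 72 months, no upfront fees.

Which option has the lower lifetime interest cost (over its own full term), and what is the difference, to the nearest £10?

Offer X: at 5.875% the monthly rate is 0.0048958, so the payment is 9,000 × 0.0048958 / (1 − 1.0048958^−36) = £273.29.
Total interest on Offer X = 36 × £273.29 − £9,000 = £838.44.
Offer Y: at 6.625% the monthly rate is 0.0055208, so the payment is 9,000 × 0.0055208 / (1 − 1.0055208^−72) = £151.83.
Total interest on Offer Y = 72 × £151.83 − £9,000 = £1,931.76.
Offer X is lower by £1,093.32.

Offer X by £1,090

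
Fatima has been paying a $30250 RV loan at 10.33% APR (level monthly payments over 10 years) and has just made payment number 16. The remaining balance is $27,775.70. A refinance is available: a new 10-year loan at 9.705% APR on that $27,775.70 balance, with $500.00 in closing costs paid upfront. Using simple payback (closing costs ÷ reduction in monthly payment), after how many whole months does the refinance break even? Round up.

12 months

Current payment = 30,250 × 10.33%/12 / (1 − (1+0.0086083)^−120) = $405.30.
Refinanced payment = 27,775.70 × 0.0080875 / (1 − (1+0.0080875)^−120) = $362.54.
Monthly savings = $405.30 − $362.54 = $42.76.
Break-even = $500.00 / $42.76 = 11.69 → 12 months.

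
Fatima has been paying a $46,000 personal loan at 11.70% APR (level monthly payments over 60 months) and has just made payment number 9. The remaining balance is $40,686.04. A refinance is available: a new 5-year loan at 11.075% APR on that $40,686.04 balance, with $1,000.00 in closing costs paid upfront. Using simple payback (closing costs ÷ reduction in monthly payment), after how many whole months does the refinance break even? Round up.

8 months

Current payment = 46,000 × 11.7%/12 / (1 − (1+0.0097500)^−60) = $1,016.28.
Refinanced payment = 40,686.04 × 0.0092292 / (1 − (1+0.0092292)^−60) = $886.14.
Monthly savings = $1,016.28 − $886.14 = $130.14.
Break-even = $1,000.00 / $130.14 = 7.68 → 8 months.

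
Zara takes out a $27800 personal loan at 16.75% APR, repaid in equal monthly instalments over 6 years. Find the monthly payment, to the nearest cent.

$614.57

Monthly rate = 16.75%/12 = 0.0139583; payment = 27,800 × 0.0139583 / (1 − (1+0.0139583)^−72) = $614.57.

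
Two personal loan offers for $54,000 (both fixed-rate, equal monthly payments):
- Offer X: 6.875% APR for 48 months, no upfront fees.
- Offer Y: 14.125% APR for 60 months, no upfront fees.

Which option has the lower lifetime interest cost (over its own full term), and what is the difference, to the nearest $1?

Offer X: monthly rate = 6.875%/12 = 0.0057292; payment = 54,000 × 0.0057292 / (1 − (1+0.0057292)^−48) = $1,289.97.
Total interest on Offer X = 48 × $1,289.97 − $54,000 = $7,918.56.
Offer Y: monthly rate = 14.125%/12 = 0.0117708; payment = 54,000 × 0.0117708 / (1 − (1+0.0117708)^−60) = $1,259.99.
Total interest on Offer Y = 60 × $1,259.99 − $54,000 = $21,599.40.
Offer X is lower by $13,680.84.

Offer X by $13,681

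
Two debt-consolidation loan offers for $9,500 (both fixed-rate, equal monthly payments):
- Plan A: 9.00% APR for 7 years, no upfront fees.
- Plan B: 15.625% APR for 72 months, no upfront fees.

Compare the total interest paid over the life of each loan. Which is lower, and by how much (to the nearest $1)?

Plan A by $1,857

Plan A: monthly rate = 9%/12 = 0.0075000; payment = 9,500 × 0.0075000 / (1 − (1+0.0075000)^−84) = $152.85.
Total interest on Plan A = 84 × $152.85 − $9,500 = $3,339.40.
Plan B: monthly rate = 15.625%/12 = 0.0130208; payment = 9,500 × 0.0130208 / (1 − (1+0.0130208)^−72) = $204.12.
Total interest on Plan B = 72 × $204.12 − $9,500 = $5,196.64.
Plan A is lower by $1,857.24.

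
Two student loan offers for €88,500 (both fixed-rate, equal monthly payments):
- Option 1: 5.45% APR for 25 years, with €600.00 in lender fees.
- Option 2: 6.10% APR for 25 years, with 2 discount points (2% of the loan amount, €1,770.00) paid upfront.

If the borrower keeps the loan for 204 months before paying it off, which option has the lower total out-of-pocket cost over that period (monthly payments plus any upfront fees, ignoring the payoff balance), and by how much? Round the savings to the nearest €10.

Option 1: at 5.45% the monthly rate is 0.0045417, so the payment is 88,500 × 0.0045417 / (1 − 1.0045417^−300) = €540.83.
Option 2: monthly rate = 6.1%/12 = 0.0050833; payment = 88,500 × 0.0050833 / (1 − (1+0.0050833)^−300) = €575.63.
Over 204 months: Option 1 costs 204 × €540.83 + €600.00 = €110,929.32; Option 2 costs 204 × €575.63 + €1,770.00 = €119,198.52.
Option 1 is cheaper by €119,198.52 − €110,929.32 = €8,269.20.

Option 1 by €8,270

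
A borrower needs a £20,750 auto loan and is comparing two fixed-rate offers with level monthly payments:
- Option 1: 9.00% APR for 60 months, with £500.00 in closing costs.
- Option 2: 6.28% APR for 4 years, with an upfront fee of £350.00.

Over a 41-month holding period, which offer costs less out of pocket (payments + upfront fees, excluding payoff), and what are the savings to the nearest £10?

Option 1 by £2,280

Option 1: at 9.00% the monthly rate is 0.0075000, so the payment is 20,750 × 0.0075000 / (1 − 1.0075000^−60) = £430.74.
Option 2: monthly rate = 6.28%/12 = 0.0052333; payment = 20,750 × 0.0052333 / (1 − (1+0.0052333)^−48) = £489.98.
Over 41 months: Option 1 costs 41 × £430.74 + £500.00 = £18,160.34; Option 2 costs 41 × £489.98 + £350.00 = £20,439.18.
Option 1 is cheaper by £20,439.18 − £18,160.34 = £2,278.84.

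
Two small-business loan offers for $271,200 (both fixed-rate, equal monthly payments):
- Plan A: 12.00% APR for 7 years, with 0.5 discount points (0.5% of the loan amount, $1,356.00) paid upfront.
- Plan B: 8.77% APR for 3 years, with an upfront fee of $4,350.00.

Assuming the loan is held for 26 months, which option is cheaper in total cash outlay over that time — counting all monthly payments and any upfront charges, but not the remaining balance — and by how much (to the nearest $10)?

Plan A: at 12.00% the monthly rate is 0.0100000, so the payment is 271,200 × 0.0100000 / (1 − 1.0100000^−84) = $4,787.42.
Plan B: at 8.77% the monthly rate is 0.0073083, so the payment is 271,200 × 0.0073083 / (1 − 1.0073083^−36) = $8,595.09.
Over 26 months: Plan A costs 26 × $4,787.42 + $1,356.00 = $125,828.92; Plan B costs 26 × $8,595.09 + $4,350.00 = $227,822.34.
Plan A is cheaper by $227,822.34 − $125,828.92 = $101,993.42.

Plan A by $101,990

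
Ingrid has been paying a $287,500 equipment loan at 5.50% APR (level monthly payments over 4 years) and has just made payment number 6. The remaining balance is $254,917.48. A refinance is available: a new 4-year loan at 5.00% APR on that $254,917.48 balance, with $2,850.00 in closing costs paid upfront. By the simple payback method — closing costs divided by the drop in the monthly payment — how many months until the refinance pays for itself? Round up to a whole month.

Current payment = 287,500 × 5.5%/12 / (1 − (1+0.0045833)^−48) = $6,686.24.
Refinanced payment = 254,917.48 × 0.0041667 / (1 − (1+0.0041667)^−48) = $5,870.57.
Monthly savings = $6,686.24 − $5,870.57 = $815.67.
Break-even = $2,850.00 / $815.67 = 3.49 → 4 months.

4 months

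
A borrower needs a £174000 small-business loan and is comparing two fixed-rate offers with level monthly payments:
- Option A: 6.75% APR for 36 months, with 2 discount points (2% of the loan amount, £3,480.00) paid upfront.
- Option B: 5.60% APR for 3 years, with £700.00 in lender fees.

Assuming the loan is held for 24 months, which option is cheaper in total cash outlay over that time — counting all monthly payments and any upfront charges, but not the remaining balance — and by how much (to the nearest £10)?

Option B by £4,960

Option A: monthly rate = 6.75%/12 = 0.0056250; payment = 174,000 × 0.0056250 / (1 − (1+0.0056250)^−36) = £5,352.75.
Option B: monthly rate = 5.6%/12 = 0.0046667; payment = 174,000 × 0.0046667 / (1 − (1+0.0046667)^−36) = £5,261.94.
Over 24 months: Option A costs 24 × £5,352.75 + £3,480.00 = £131,946.00; Option B costs 24 × £5,261.94 + £700.00 = £126,986.56.
Option B is cheaper by £131,946.00 − £126,986.56 = £4,959.44.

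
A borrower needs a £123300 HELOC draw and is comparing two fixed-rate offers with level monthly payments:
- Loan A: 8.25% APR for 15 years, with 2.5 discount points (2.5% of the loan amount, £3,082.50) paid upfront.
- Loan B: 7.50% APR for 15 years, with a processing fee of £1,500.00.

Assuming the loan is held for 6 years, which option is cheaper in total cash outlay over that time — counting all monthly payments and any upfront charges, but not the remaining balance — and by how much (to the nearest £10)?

Loan B by £5,410

Loan A: at 8.25% the monthly rate is 0.0068750, so the payment is 123,300 × 0.0068750 / (1 − 1.0068750^−180) = £1,196.18.
Loan B: at 7.50% the monthly rate is 0.0062500, so the payment is 123,300 × 0.0062500 / (1 − 1.0062500^−180) = £1,143.01.
Over 72 months: Loan A costs 72 × £1,196.18 + £3,082.50 = £89,207.46; Loan B costs 72 × £1,143.01 + £1,500.00 = £83,796.72.
Loan B is cheaper by £89,207.46 − £83,796.72 = £5,410.74.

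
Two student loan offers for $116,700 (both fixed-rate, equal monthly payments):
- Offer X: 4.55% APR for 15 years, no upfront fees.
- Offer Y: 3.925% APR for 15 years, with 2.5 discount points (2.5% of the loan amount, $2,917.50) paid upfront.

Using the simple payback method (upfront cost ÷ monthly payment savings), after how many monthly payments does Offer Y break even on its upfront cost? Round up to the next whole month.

Offer X: at 4.55% the monthly rate is 0.0037917, so the payment is 116,700 × 0.0037917 / (1 − 1.0037917^−180) = $895.73.
Offer Y: at 3.925% the monthly rate is 0.0032708, so the payment is 116,700 × 0.0032708 / (1 − 1.0032708^−180) = $858.84.
Monthly savings = $895.73 − $858.84 = $36.89.
Break-even = $2,917.50 / $36.89 = 79.09 → 80 months.

80 months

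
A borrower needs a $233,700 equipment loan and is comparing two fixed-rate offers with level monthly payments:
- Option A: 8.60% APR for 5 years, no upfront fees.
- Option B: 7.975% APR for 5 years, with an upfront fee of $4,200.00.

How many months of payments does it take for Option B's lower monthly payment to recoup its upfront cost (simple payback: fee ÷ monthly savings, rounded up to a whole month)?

60 months

Option A: monthly rate = 8.6%/12 = 0.0071667; payment = 233,700 × 0.0071667 / (1 − (1+0.0071667)^−60) = $4,805.98.
Option B: monthly rate = 7.975%/12 = 0.0066458; payment = 233,700 × 0.0066458 / (1 − (1+0.0066458)^−60) = $4,735.80.
Monthly savings = $4,805.98 − $4,735.80 = $70.18.
Break-even = $4,200.00 / $70.18 = 59.85 → 60 months.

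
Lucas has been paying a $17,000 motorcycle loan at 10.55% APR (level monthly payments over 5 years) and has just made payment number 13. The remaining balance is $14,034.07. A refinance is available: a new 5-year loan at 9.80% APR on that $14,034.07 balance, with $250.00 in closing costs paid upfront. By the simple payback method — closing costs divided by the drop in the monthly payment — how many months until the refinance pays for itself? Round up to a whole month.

Current payment = 17,000 × 10.55%/12 / (1 − (1+0.0087917)^−60) = $365.82.
Refinanced payment = 14,034.07 × 0.0081667 / (1 − (1+0.0081667)^−60) = $296.80.
Monthly savings = $365.82 − $296.80 = $69.02.
Break-even = $250.00 / $69.02 = 3.62 → 4 months.

4 months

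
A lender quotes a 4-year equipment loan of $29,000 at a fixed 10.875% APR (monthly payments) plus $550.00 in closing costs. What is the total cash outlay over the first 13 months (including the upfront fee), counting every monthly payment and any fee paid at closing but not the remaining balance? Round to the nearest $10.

$10,270

Monthly rate = 10.875%/12 = 0.0090625; payment = 29,000 × 0.0090625 / (1 − (1+0.0090625)^−48) = $747.76.
Total outlay = 13 × $747.76 + $550.00 = $10,270.88.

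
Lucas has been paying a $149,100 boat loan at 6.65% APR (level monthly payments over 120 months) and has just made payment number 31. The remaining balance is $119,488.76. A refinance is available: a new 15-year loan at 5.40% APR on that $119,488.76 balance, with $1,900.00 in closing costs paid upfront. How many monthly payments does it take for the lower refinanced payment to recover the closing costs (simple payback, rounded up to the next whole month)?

Current payment = 149,100 × 6.65%/12 / (1 − (1+0.0055417)^−120) = $1,704.40.
Refinanced payment = 119,488.76 × 0.0045000 / (1 − (1+0.0045000)^−180) = $969.99.
Monthly savings = $1,704.40 − $969.99 = $734.41.
Break-even = $1,900.00 / $734.41 = 2.59 → 3 months.

3 months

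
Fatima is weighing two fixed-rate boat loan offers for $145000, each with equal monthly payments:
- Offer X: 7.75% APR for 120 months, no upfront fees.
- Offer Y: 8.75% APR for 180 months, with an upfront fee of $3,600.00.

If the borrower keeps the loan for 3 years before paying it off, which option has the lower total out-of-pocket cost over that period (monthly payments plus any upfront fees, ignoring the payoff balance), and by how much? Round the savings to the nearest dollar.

Offer Y by $6,874

Offer X: monthly rate = 7.75%/12 = 0.0064583; payment = 145,000 × 0.0064583 / (1 − (1+0.0064583)^−120) = $1,740.15.
Offer Y: monthly rate = 8.75%/12 = 0.0072917; payment = 145,000 × 0.0072917 / (1 − (1+0.0072917)^−180) = $1,449.20.
Over 36 months: Offer X costs 36 × $1,740.15 = $62,645.40; Offer Y costs 36 × $1,449.20 + $3,600.00 = $55,771.20.
Offer Y is cheaper by $62,645.40 − $55,771.20 = $6,874.20.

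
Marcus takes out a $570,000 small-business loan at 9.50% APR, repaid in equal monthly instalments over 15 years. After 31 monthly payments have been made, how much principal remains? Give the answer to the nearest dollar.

With monthly rate i = 9.5%/12 = 0.0079167, the balance after k of n payments is P · [(1+i)^n − (1+i)^k] / [(1+i)^n − 1].
(1+0.0079167)^180 = 4.13459330 and (1+0.0079167)^31 = 1.27691923, so the balance is 570,000 × (4.13459330 − 1.27691923) / (4.13459330 − 1) = $519,644.52.

$519,645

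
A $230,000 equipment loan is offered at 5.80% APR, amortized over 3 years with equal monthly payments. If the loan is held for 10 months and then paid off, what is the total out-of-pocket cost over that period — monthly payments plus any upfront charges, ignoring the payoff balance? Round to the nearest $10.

$69,760

Monthly rate = 5.8%/12 = 0.0048333; payment = 230,000 × 0.0048333 / (1 − (1+0.0048333)^−36) = $6,976.22.
Total outlay = 10 × $6,976.22 = $69,762.20.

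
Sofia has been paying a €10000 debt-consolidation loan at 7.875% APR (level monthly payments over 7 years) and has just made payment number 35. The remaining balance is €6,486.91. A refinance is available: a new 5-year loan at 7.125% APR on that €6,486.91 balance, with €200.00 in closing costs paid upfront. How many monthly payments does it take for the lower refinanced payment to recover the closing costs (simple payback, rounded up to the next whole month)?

8 months

Current payment = 10,000 × 7.875%/12 / (1 − (1+0.0065625)^−84) = €155.24.
Refinanced payment = 6,486.91 × 0.0059375 / (1 − (1+0.0059375)^−60) = €128.83.
Monthly savings = €155.24 − €128.83 = €26.41.
Break-even = €200.00 / €26.41 = 7.57 → 8 months.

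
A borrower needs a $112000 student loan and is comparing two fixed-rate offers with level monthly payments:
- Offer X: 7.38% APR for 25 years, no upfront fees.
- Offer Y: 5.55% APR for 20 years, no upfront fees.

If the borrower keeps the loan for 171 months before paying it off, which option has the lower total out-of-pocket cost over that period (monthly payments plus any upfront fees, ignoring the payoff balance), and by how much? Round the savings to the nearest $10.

Offer Y by $7,750

Offer X: at 7.38% the monthly rate is 0.0061500, so the payment is 112,000 × 0.0061500 / (1 − 1.0061500^−300) = $818.95.
Offer Y: at 5.55% the monthly rate is 0.0046250, so the payment is 112,000 × 0.0046250 / (1 − 1.0046250^−240) = $773.60.
Over 171 months: Offer X costs 171 × $818.95 = $140,040.45; Offer Y costs 171 × $773.60 = $132,285.60.
Offer Y is cheaper by $140,040.45 − $132,285.60 = $7,754.85.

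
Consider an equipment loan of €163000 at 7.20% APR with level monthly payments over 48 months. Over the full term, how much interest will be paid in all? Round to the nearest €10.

At 7.20% the monthly rate is 0.0060000, so the payment is 163,000 × 0.0060000 / (1 − 1.0060000^−48) = €3,918.38.
Total paid = 48 × €3,918.38 = €188,082.24; interest = €188,082.24 − €163,000 = €25,082.24.

€25,080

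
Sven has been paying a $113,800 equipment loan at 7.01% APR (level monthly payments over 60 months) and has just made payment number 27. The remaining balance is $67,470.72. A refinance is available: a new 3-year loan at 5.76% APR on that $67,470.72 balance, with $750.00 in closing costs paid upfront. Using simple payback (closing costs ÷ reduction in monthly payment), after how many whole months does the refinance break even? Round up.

4 months

Current payment = 113,800 × 7.01%/12 / (1 − (1+0.0058417)^−60) = $2,253.91.
Refinanced payment = 67,470.72 × 0.0048000 / (1 − (1+0.0048000)^−36) = $2,045.26.
Monthly savings = $2,253.91 − $2,045.26 = $208.65.
Break-even = $750.00 / $208.65 = 3.59 → 4 months.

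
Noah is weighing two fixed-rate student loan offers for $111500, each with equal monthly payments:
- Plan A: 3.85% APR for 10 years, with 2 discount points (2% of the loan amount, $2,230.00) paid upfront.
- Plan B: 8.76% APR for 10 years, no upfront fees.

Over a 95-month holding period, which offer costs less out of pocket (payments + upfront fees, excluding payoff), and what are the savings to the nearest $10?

Plan A: at 3.85% the monthly rate is 0.0032083, so the payment is 111,500 × 0.0032083 / (1 − 1.0032083^−120) = $1,120.95.
Plan B: monthly rate = 8.76%/12 = 0.0073000; payment = 111,500 × 0.0073000 / (1 − (1+0.0073000)^−120) = $1,397.99.
Over 95 months: Plan A costs 95 × $1,120.95 + $2,230.00 = $108,720.25; Plan B costs 95 × $1,397.99 = $132,809.05.
Plan A is cheaper by $132,809.05 − $108,720.25 = $24,088.80.

Plan A by $24,090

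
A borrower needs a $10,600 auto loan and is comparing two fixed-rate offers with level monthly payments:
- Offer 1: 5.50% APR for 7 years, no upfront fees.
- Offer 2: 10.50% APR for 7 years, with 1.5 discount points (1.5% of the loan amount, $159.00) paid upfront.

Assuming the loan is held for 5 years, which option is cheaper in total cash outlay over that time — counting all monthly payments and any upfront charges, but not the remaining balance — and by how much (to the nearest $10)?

Offer 1: monthly rate = 5.5%/12 = 0.0045833; payment = 10,600 × 0.0045833 / (1 − (1+0.0045833)^−84) = $152.32.
Offer 2: monthly rate = 10.5%/12 = 0.0087500; payment = 10,600 × 0.0087500 / (1 − (1+0.0087500)^−84) = $178.72.
Over 60 months: Offer 1 costs 60 × $152.32 = $9,139.20; Offer 2 costs 60 × $178.72 + $159.00 = $10,882.20.
Offer 1 is cheaper by $10,882.20 − $9,139.20 = $1,743.00.

Offer 1 by $1,740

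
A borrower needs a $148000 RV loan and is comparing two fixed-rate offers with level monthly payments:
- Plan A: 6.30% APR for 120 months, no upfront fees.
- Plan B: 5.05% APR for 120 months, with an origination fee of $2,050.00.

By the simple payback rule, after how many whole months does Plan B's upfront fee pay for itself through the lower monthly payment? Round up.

23 months

Plan A: at 6.30% the monthly rate is 0.0052500, so the payment is 148,000 × 0.0052500 / (1 − 1.0052500^−120) = $1,665.49.
Plan B: at 5.05% the monthly rate is 0.0042083, so the payment is 148,000 × 0.0042083 / (1 − 1.0042083^−120) = $1,573.39.
Monthly savings = $1,665.49 − $1,573.39 = $92.10.
Break-even = $2,050.00 / $92.10 = 22.26 → 23 months.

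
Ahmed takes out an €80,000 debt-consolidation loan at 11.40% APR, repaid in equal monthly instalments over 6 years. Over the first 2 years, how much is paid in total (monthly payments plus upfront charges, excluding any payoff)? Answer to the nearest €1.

€36,940

Monthly rate = 11.4%/12 = 0.0095000; payment = 80,000 × 0.0095000 / (1 − (1+0.0095000)^−72) = €1,539.17.
Total outlay = 24 × €1,539.17 = €36,940.08.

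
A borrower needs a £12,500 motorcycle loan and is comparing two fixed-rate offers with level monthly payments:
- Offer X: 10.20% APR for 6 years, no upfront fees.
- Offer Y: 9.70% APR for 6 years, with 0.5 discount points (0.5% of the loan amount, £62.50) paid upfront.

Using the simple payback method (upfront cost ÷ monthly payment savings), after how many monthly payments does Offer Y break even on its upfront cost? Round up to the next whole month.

20 months

Offer X: monthly rate = 10.2%/12 = 0.0085000; payment = 12,500 × 0.0085000 / (1 − (1+0.0085000)^−72) = £232.84.
Offer Y: monthly rate = 9.7%/12 = 0.0080833; payment = 12,500 × 0.0080833 / (1 − (1+0.0080833)^−72) = £229.69.
Monthly savings = £232.84 − £229.69 = £3.15.
Break-even = £62.50 / £3.15 = 19.84 → 20 months.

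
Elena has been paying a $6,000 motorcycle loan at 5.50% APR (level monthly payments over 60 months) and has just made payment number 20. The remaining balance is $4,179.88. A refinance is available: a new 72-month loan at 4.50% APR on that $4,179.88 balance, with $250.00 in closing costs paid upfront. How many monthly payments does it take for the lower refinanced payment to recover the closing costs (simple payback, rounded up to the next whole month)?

6 months

Current payment = 6,000 × 5.5%/12 / (1 − (1+0.0045833)^−60) = $114.61.
Refinanced payment = 4,179.88 × 0.0037500 / (1 − (1+0.0037500)^−72) = $66.35.
Monthly savings = $114.61 − $66.35 = $48.26.
Break-even = $250.00 / $48.26 = 5.18 → 6 months.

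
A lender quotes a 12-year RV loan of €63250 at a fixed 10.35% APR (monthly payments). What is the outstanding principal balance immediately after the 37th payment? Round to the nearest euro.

€53,570

With monthly rate i = 10.35%/12 = 0.0086250, the balance after k of n payments is P · [(1+i)^n − (1+i)^k] / [(1+i)^n − 1].
(1+0.0086250)^144 = 3.44414082 and (1+0.0086250)^37 = 1.37404183, so the balance is 63,250 × (3.44414082 − 1.37404183) / (3.44414082 − 1) = €53,570.47.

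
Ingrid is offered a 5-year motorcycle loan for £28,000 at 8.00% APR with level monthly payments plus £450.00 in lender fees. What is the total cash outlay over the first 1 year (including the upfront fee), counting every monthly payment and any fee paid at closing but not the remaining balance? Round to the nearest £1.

Monthly rate = 8%/12 = 0.0066667; payment = 28,000 × 0.0066667 / (1 − (1+0.0066667)^−60) = £567.74.
Total outlay = 12 × £567.74 + £450.00 = £7,262.88.

£7,263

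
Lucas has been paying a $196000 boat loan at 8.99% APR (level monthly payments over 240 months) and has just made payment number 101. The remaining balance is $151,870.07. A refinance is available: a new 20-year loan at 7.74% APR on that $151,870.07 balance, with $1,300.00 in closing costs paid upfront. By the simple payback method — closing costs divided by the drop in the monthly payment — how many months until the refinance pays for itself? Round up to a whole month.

Current payment = 196,000 × 8.99%/12 / (1 − (1+0.0074917)^−240) = $1,762.20.
Refinanced payment = 151,870.07 × 0.0064500 / (1 − (1+0.0064500)^−240) = $1,245.84.
Monthly savings = $1,762.20 − $1,245.84 = $516.36.
Break-even = $1,300.00 / $516.36 = 2.52 → 3 months.

3 months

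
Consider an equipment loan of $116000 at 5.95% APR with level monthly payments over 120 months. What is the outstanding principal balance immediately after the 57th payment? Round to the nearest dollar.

$69,380

With monthly rate i = 5.95%/12 = 0.0049583, the balance after k of n payments is P · [(1+i)^n − (1+i)^k] / [(1+i)^n − 1].
(1+0.0049583)^120 = 1.81036730 and (1+0.0049583)^57 = 1.32568146, so the balance is 116,000 × (1.81036730 − 1.32568146) / (1.81036730 − 1) = $69,380.34.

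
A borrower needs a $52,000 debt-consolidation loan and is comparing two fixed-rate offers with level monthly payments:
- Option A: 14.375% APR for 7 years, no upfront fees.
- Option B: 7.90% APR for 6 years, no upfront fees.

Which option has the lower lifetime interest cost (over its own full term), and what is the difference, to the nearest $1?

Option B by $17,302

Option A: at 14.375% the monthly rate is 0.0119792, so the payment is 52,000 × 0.0119792 / (1 − 1.0119792^−84) = $985.28.
Total interest on Option A = 84 × $985.28 − $52,000 = $30,763.52.
Option B: monthly rate = 7.9%/12 = 0.0065833; payment = 52,000 × 0.0065833 / (1 − (1+0.0065833)^−72) = $909.19.
Total interest on Option B = 72 × $909.19 − $52,000 = $13,461.68.
Option B is lower by $17,301.84.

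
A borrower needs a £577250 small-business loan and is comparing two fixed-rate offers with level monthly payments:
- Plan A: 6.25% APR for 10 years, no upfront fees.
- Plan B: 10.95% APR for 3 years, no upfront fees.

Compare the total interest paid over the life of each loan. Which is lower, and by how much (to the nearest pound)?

Plan B by £97,913

Plan A: at 6.25% the monthly rate is 0.0052083, so the payment is 577,250 × 0.0052083 / (1 − 1.0052083^−120) = £6,481.37.
Total interest on Plan A = 120 × £6,481.37 − £577,250 = £200,514.40.
Plan B: monthly rate = 10.95%/12 = 0.0091250; payment = 577,250 × 0.0091250 / (1 − (1+0.0091250)^−36) = £18,884.76.
Total interest on Plan B = 36 × £18,884.76 − £577,250 = £102,601.36.
Plan B is lower by £97,913.04.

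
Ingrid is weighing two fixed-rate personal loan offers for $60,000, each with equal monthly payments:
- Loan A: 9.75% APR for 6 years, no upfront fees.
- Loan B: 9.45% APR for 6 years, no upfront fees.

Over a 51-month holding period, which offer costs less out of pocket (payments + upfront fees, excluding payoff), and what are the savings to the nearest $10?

Loan A: at 9.75% the monthly rate is 0.0081250, so the payment is 60,000 × 0.0081250 / (1 − 1.0081250^−72) = $1,104.00.
Loan B: monthly rate = 9.45%/12 = 0.0078750; payment = 60,000 × 0.0078750 / (1 − (1+0.0078750)^−72) = $1,094.98.
Over 51 months: Loan A costs 51 × $1,104.00 = $56,304.00; Loan B costs 51 × $1,094.98 = $55,843.98.
Loan B is cheaper by $56,304.00 − $55,843.98 = $460.02.

Loan B by $460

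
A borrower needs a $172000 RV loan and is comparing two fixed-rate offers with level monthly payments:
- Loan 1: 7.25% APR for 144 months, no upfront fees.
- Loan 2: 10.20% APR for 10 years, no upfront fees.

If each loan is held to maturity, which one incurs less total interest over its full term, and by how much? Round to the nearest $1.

Loan 1: monthly rate = 7.25%/12 = 0.0060417; payment = 172,000 × 0.0060417 / (1 − (1+0.0060417)^−144) = $1,791.82.
Total interest on Loan 1 = 144 × $1,791.82 − $172,000 = $86,022.08.
Loan 2: monthly rate = 10.2%/12 = 0.0085000; payment = 172,000 × 0.0085000 / (1 − (1+0.0085000)^−120) = $2,292.08.
Total interest on Loan 2 = 120 × $2,292.08 − $172,000 = $103,049.60.
Loan 1 is lower by $17,027.52.

Loan 1 by $17,028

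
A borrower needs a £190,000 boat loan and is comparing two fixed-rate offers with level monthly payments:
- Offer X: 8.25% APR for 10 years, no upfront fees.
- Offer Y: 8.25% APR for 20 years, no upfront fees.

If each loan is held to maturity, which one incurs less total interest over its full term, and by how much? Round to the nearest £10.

Offer X: at 8.25% the monthly rate is 0.0068750, so the payment is 190,000 × 0.0068750 / (1 − 1.0068750^−120) = £2,330.40.
Total interest on Offer X = 120 × £2,330.40 − £190,000 = £89,648.00.
Offer Y: at 8.25% the monthly rate is 0.0068750, so the payment is 190,000 × 0.0068750 / (1 − 1.0068750^−240) = £1,618.92.
Total interest on Offer Y = 240 × £1,618.92 − £190,000 = £198,540.80.
Offer X is lower by £108,892.80.

Offer X by £108,890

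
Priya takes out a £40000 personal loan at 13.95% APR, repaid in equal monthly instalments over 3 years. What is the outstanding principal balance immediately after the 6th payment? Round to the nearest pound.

£34,434

With monthly rate i = 13.95%/12 = 0.0116250, the balance after k of n payments is P · [(1+i)^n − (1+i)^k] / [(1+i)^n − 1].
(1+0.0116250)^36 = 1.51601648 and (1+0.0116250)^6 = 1.07180880, so the balance is 40,000 × (1.51601648 − 1.07180880) / (1.51601648 − 1) = £34,433.60.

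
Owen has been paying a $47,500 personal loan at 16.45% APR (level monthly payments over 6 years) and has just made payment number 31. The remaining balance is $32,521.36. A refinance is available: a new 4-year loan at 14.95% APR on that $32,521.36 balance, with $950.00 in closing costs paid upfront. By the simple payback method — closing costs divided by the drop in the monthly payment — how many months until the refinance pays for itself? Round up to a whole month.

7 months

Current payment = 47,500 × 16.45%/12 / (1 − (1+0.0137083)^−72) = $1,042.17.
Refinanced payment = 32,521.36 × 0.0124583 / (1 − (1+0.0124583)^−48) = $904.27.
Monthly savings = $1,042.17 − $904.27 = $137.90.
Break-even = $950.00 / $137.90 = 6.89 → 7 months.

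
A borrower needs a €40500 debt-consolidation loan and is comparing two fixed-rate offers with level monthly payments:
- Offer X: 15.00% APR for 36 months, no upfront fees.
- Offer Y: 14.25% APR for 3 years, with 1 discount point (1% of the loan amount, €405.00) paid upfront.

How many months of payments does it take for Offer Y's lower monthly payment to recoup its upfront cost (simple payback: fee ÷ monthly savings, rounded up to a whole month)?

28 months

Offer X: monthly rate = 15%/12 = 0.0125000; payment = 40,500 × 0.0125000 / (1 − (1+0.0125000)^−36) = €1,403.95.
Offer Y: monthly rate = 14.25%/12 = 0.0118750; payment = 40,500 × 0.0118750 / (1 − (1+0.0118750)^−36) = €1,389.12.
Monthly savings = €1,403.95 − €1,389.12 = €14.83.
Break-even = €405.00 / €14.83 = 27.31 → 28 months.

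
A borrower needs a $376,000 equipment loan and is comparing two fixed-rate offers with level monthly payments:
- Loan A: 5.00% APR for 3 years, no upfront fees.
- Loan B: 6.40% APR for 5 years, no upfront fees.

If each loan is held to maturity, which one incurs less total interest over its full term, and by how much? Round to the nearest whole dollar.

Loan A by $34,670

Loan A: monthly rate = 5%/12 = 0.0041667; payment = 376,000 × 0.0041667 / (1 − (1+0.0041667)^−36) = $11,269.06.
Total interest on Loan A = 36 × $11,269.06 − $376,000 = $29,686.16.
Loan B: monthly rate = 6.4%/12 = 0.0053333; payment = 376,000 × 0.0053333 / (1 − (1+0.0053333)^−60) = $7,339.27.
Total interest on Loan B = 60 × $7,339.27 − $376,000 = $64,356.20.
Loan A is lower by $34,670.04.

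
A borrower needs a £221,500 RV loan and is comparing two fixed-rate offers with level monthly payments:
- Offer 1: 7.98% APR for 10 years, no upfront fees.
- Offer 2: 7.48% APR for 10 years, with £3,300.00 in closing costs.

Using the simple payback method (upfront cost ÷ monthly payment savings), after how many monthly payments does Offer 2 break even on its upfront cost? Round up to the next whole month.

Offer 1: at 7.98% the monthly rate is 0.0066500, so the payment is 221,500 × 0.0066500 / (1 − 1.0066500^−120) = £2,685.07.
Offer 2: monthly rate = 7.48%/12 = 0.0062333; payment = 221,500 × 0.0062333 / (1 − (1+0.0062333)^−120) = £2,626.93.
Monthly savings = £2,685.07 − £2,626.93 = £58.14.
Break-even = £3,300.00 / £58.14 = 56.76 → 57 months.

57 months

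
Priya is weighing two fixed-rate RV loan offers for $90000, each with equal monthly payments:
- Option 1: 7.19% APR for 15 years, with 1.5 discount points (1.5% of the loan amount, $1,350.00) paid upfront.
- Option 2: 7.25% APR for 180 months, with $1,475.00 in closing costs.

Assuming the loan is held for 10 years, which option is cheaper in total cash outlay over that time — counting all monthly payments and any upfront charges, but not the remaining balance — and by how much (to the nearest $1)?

Option 1 by $490

Option 1: monthly rate = 7.19%/12 = 0.0059917; payment = 90,000 × 0.0059917 / (1 − (1+0.0059917)^−180) = $818.54.
Option 2: at 7.25% the monthly rate is 0.0060417, so the payment is 90,000 × 0.0060417 / (1 − 1.0060417^−180) = $821.58.
Over 120 months: Option 1 costs 120 × $818.54 + $1,350.00 = $99,574.80; Option 2 costs 120 × $821.58 + $1,475.00 = $100,064.60.
Option 1 is cheaper by $100,064.60 − $99,574.80 = $489.80.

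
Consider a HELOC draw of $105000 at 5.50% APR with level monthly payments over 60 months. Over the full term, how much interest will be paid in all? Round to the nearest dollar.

$15,337

Monthly rate = 5.5%/12 = 0.0045833; payment = 105,000 × 0.0045833 / (1 − (1+0.0045833)^−60) = $2,005.62.
Total paid = 60 × $2,005.62 = $120,337.20; interest = $120,337.20 − $105,000 = $15,337.20.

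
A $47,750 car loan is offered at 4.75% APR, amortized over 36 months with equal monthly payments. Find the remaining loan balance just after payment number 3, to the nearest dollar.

With monthly rate i = 4.75%/12 = 0.0039583, the balance after k of n payments is P · [(1+i)^n − (1+i)^k] / [(1+i)^n − 1].
(1+0.0039583)^36 = 1.15282876 and (1+0.0039583)^3 = 1.01192207, so the balance is 47,750 × (1.15282876 − 1.01192207) / (1.15282876 − 1) = $44,025.06.

$44,025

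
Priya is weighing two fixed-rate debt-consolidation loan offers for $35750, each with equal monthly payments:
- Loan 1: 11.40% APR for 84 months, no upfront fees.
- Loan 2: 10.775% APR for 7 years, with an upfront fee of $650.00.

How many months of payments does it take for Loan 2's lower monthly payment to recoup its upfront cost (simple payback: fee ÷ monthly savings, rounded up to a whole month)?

Loan 1: at 11.40% the monthly rate is 0.0095000, so the payment is 35,750 × 0.0095000 / (1 − 1.0095000^−84) = $619.67.
Loan 2: at 10.775% the monthly rate is 0.0089792, so the payment is 35,750 × 0.0089792 / (1 − 1.0089792^−84) = $607.91.
Monthly savings = $619.67 − $607.91 = $11.76.
Break-even = $650.00 / $11.76 = 55.27 → 56 months.

56 months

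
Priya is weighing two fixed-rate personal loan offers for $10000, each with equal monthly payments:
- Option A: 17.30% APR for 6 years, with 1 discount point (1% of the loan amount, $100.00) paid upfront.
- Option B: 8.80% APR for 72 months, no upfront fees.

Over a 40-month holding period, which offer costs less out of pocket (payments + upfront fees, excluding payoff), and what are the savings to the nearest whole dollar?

Option A: monthly rate = 17.3%/12 = 0.0144167; payment = 10,000 × 0.0144167 / (1 − (1+0.0144167)^−72) = $224.14.
Option B: monthly rate = 8.8%/12 = 0.0073333; payment = 10,000 × 0.0073333 / (1 − (1+0.0073333)^−72) = $179.26.
Over 40 months: Option A costs 40 × $224.14 + $100.00 = $9,065.60; Option B costs 40 × $179.26 = $7,170.40.
Option B is cheaper by $9,065.60 − $7,170.40 = $1,895.20.

Option B by $1,895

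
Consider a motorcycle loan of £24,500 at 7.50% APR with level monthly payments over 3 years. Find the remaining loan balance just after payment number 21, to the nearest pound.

£10,880

With monthly rate i = 7.5%/12 = 0.0062500, the balance after k of n payments is P · [(1+i)^n − (1+i)^k] / [(1+i)^n − 1].
(1+0.0062500)^36 = 1.25144614 and (1+0.0062500)^21 = 1.13978716, so the balance is 24,500 × (1.25144614 − 1.13978716) / (1.25144614 − 1) = £10,879.65.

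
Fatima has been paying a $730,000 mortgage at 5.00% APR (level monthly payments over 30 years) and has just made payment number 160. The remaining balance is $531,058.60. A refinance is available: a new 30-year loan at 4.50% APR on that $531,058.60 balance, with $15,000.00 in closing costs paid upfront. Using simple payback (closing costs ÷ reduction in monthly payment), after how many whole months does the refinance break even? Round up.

Current payment = 730,000 × 5%/12 / (1 − (1+0.0041667)^−360) = $3,918.80.
Refinanced payment = 531,058.60 × 0.0037500 / (1 − (1+0.0037500)^−360) = $2,690.80.
Monthly savings = $3,918.80 − $2,690.80 = $1,228.00.
Break-even = $15,000.00 / $1,228.00 = 12.21 → 13 months.

13 months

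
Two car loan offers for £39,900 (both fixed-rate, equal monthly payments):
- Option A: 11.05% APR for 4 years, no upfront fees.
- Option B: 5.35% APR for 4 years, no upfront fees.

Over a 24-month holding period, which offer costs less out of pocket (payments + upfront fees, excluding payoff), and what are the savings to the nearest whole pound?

Option B by £2,568

Option A: monthly rate = 11.05%/12 = 0.0092083; payment = 39,900 × 0.0092083 / (1 − (1+0.0092083)^−48) = £1,032.21.
Option B: monthly rate = 5.35%/12 = 0.0044583; payment = 39,900 × 0.0044583 / (1 − (1+0.0044583)^−48) = £925.21.
Over 24 months: Option A costs 24 × £1,032.21 = £24,773.04; Option B costs 24 × £925.21 = £22,205.04.
Option B is cheaper by £24,773.04 − £22,205.04 = £2,568.00.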